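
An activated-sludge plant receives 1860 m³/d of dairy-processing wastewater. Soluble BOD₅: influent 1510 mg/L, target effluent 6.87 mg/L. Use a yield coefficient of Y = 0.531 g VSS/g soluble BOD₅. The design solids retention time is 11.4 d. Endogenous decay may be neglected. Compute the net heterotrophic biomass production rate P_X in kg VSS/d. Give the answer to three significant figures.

With endogenous decay neglected, the observed yield equals the true yield: Y_obs = Y = 0.531 g VSS/g soluble BOD₅.
Substrate removed = Q·(S₀ − S) = 1860 m³/d × (1510 − 6.87) g/m³ = 2.8×10^6 g/d = 2796 kg/d.
Biomass produced: P_X = Y_obs·Q·ΔS = 0.5310 × 2796 ≈ 1485 kg VSS/d.

P_X ≈ 1480 kg VSS/d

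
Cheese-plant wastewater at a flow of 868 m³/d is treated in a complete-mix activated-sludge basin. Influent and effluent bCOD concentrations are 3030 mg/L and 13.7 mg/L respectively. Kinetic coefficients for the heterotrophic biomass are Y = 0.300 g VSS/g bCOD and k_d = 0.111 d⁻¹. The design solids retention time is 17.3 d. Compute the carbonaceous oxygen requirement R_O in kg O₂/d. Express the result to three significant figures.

Correct the yield for decay: Y_obs = Y/(1 + k_d θ_c) = 0.300 / (1 + 0.111 × 17.3) = 0.300 / 2.920 = 0.1027.
ΔS = 3030 − 13.7 = 3016 mg/L, so the substrate removal rate is 868 × 3016/1000 = 2618 kg bCOD/d.
P_X = Y_obs·Q·(S₀ − S) = 0.1027 × 2618 = 269.0 kg VSS/d.
R_O = Q·(S₀ − S) − 1.42·P_X = 2618 − 1.42 × 269.0 = 2236 kg O₂/d.

R_O ≈ 2240 kg O₂/d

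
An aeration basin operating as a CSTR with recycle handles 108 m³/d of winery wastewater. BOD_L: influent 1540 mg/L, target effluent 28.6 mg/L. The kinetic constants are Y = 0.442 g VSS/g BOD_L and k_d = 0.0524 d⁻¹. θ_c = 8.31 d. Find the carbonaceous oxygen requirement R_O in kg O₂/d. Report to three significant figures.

Observed yield with endogenous decay: Y_obs = Y / (1 + k_d·θ_c) = 0.442 / (1 + 0.0524 × 8.31) = 0.442 / 1.435 = 0.3079 g VSS/g BOD_L.
Substrate removed = Q·(S₀ − S) = 108 m³/d × (1540 − 28.6) g/m³ = 1.63×10^5 g/d = 163.2 kg/d.
Biomass synthesised: P_X = Y_obs × 163.2 = 50.26 kg VSS/d.
R_O = Q·(S₀ − S) − 1.42·P_X = 163.2 − 1.42 × 50.26 = 91.86 kg O₂/d.

R_O ≈ 91.9 kg O₂/d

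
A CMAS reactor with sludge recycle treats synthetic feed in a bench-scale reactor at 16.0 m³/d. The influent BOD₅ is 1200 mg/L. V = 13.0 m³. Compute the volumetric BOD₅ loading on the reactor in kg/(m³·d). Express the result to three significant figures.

Volumetric loading L_v = Q·S₀ / V = 16.0 × 1200 g/m³ / 13.00 m³ = 1477 g/(m³·d) = 1.477 kg BOD₅/(m³·d).

L_v ≈ 1.48 kg BOD₅/(m³·d)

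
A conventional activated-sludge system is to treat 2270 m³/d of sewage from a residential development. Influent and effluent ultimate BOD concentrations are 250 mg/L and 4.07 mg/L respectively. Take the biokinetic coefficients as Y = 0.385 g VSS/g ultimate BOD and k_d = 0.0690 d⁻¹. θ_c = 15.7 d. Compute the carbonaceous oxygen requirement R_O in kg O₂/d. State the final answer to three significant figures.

The observed yield is Y_obs = Y/(1 + k_d·θ_c) = 0.385 / (1 + 0.0690 × 15.7) = 0.385 / 2.083 = 0.1848 g VSS per g ultimate BOD removed.
ΔS = 250 − 4.07 = 245.9 mg/L, so the substrate removal rate is 2270 × 245.9/1000 = 558.3 kg ultimate BOD/d.
Biomass synthesised: P_X = Y_obs × 558.3 = 103.2 kg VSS/d.
Carbonaceous O₂ demand = substrate oxidised − cell-mass equivalent = 558.3 − 1.42 × 103.2 = 411.8 kg O₂/d.

R_O ≈ 412 kg O₂/d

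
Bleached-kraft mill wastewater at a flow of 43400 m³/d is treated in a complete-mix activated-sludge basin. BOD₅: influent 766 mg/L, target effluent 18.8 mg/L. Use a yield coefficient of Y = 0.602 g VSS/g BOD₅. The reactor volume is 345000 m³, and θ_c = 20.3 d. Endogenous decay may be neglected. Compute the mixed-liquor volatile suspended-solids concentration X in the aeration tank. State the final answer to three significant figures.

Without decay, X = Y Q (S₀−S) θ_c / V = 0.602 × 43400 × (766 − 18.8) × 20.3 / 345000 = 1149 mg/L.

X ≈ 1150 mg/L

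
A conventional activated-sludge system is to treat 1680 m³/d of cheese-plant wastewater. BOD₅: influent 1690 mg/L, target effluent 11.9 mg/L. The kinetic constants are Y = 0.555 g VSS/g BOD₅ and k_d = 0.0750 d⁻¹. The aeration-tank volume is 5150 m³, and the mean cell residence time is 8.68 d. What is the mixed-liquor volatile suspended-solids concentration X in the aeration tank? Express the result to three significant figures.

X ≈ 1600 mg/L

From V·X·(1 + k_d·θ_c) = Y·Q·(S₀ − S)·θ_c: X = 0.555 × 1680 × (1690 − 11.9) × 8.68 / [5150 × (1 + 0.0750 × 8.68)] = 1597 mg/L.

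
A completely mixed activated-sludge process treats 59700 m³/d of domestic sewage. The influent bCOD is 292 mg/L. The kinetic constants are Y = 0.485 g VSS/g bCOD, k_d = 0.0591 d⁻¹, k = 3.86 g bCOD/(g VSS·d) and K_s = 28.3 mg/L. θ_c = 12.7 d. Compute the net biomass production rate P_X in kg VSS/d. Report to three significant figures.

P_X ≈ 4790 kg VSS/d

For a completely mixed reactor with recycle the Lawrence–McCarty relation gives S = K_s·(1 + k_d·θ_c) / [θ_c·(Y·k − k_d) − 1] = 28.3 × (1 + 0.0591 × 12.7) / [12.7 × (0.485 × 3.86 − 0.0591) − 1] = 49.54 / 22.03 = 2.249 mg/L.
Y_obs = Y / (1 + k_d θ_c) = 0.485 / (1 + 0.0591 × 12.7) = 0.485 / 1.751 = 0.2771.
Q·(S₀ − S) = 59700 × (292 − 2.25) × 10⁻³ = 17298 kg/d removed.
Biomass produced: P_X = Y_obs·Q·ΔS = 0.2771 × 17298 ≈ 4792 kg VSS/d.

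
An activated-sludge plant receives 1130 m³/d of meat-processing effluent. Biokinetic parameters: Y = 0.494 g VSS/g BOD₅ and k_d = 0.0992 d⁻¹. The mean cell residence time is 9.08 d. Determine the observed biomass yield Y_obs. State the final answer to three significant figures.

The observed yield is Y_obs = Y/(1 + k_d·θ_c) = 0.494 / (1 + 0.0992 × 9.08) = 0.494 / 1.901 = 0.2599 g VSS per g BOD₅ removed.

Y_obs ≈ 0.260 g VSS/g BOD₅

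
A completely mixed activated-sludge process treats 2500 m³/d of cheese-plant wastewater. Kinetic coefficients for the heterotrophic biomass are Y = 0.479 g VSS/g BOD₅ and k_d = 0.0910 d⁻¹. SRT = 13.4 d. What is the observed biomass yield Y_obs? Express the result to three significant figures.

Y_obs ≈ 0.216 g VSS/g BOD₅

Y_obs = Y / (1 + k_d θ_c) = 0.479 / (1 + 0.0910 × 13.4) = 0.479 / 2.219 = 0.2158.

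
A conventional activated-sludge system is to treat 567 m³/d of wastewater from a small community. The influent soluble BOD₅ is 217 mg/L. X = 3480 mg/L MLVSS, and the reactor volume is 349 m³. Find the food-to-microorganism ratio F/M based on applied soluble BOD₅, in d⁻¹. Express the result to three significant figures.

F/M ≈ 0.101 d⁻¹

Food-to-microorganism ratio F/M = Q S₀ / (V X) = 567 × 217 / (349.0 × 3480) = 0.1013 d⁻¹.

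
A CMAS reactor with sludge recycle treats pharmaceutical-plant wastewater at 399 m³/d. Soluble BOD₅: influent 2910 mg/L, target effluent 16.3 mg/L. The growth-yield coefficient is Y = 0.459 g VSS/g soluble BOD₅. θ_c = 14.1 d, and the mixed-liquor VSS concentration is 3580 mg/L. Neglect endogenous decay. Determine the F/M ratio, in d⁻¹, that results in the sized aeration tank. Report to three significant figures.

With k_d = 0 the design equation reduces to V = Y Q (S₀−S) θ_c / X = 0.459 × 399 × (2910 − 16.3) × 14.1 / 3580 = 2087 m³.
F/M = Q·S₀ / (V·X) = 399 × 2910 / (2087 × 3580) = 0.1554 g soluble BOD₅·(g VSS·d)⁻¹.

F/M ≈ 0.155 d⁻¹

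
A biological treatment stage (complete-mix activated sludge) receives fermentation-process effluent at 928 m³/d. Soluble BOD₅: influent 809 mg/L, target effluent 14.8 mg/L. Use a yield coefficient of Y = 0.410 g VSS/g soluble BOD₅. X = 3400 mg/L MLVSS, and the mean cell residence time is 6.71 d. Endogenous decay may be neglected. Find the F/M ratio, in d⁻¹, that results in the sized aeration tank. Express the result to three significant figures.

F/M ≈ 0.370 d⁻¹

Biomass mass balance (decay neglected): V·X = Y·Q·(S₀ − S)·θ_c, so V = 0.410 × 928 × (809 − 14.8) × 6.71 / 3400 = 596.4 m³.
Food-to-microorganism ratio F/M = Q S₀ / (V X) = 928 × 809 / (596.4 × 3400) = 0.3703 d⁻¹.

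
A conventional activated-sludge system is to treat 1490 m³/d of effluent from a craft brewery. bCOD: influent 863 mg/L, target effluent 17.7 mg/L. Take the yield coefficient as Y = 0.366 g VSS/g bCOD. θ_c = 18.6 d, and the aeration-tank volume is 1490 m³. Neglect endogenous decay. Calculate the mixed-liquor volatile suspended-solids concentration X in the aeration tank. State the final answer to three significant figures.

From V·X = Y·Q·(S₀ − S)·θ_c (decay neglected): X = 0.366 × 1490 × (863 − 17.7) × 18.6 / 1490 = 5754 mg/L.

X ≈ 5750 mg/L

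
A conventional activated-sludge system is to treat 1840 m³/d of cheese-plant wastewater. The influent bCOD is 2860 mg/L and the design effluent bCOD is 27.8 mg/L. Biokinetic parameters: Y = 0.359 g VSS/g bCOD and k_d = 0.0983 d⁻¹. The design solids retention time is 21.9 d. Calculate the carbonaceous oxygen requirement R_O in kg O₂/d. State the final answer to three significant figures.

R_O ≈ 4370 kg O₂/d

Y_obs = Y / (1 + k_d θ_c) = 0.359 / (1 + 0.0983 × 21.9) = 0.359 / 3.153 = 0.1139.
ΔS = 2860 − 27.8 = 2832 mg/L, so the substrate removal rate is 1840 × 2832/1000 = 5211 kg bCOD/d.
Net sludge production P_X = 0.1139 × 5211 = 593.4 kg VSS/d.
R_O = Q·(S₀ − S) − 1.42·P_X = 5211 − 1.42 × 593.4 = 4369 kg O₂/d.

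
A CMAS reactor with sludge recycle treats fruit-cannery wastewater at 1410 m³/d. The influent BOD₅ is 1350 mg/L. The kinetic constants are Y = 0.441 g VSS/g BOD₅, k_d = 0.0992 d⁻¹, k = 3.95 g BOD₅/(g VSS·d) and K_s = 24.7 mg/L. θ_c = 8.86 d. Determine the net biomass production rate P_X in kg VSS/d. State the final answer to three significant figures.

P_X ≈ 446 kg VSS/d

Effluent substrate depends only on kinetics and SRT: S = K_s(1 + k_d θ_c) / [θ_c(Yk − k_d) − 1] = 24.7 × (1 + 0.0992 × 8.86) / [8.86 × (0.441 × 3.95 − 0.0992) − 1] = 46.41 / 13.55 = 3.424 mg/L.
Correct the yield for decay: Y_obs = Y/(1 + k_d θ_c) = 0.441 / (1 + 0.0992 × 8.86) = 0.441 / 1.879 = 0.2347.
ΔS = 1350 − 3.42 = 1347 mg/L, so the substrate removal rate is 1410 × 1347/1000 = 1899 kg BOD₅/d.
Biomass produced: P_X = Y_obs·Q·ΔS = 0.2347 × 1899 ≈ 445.6 kg VSS/d.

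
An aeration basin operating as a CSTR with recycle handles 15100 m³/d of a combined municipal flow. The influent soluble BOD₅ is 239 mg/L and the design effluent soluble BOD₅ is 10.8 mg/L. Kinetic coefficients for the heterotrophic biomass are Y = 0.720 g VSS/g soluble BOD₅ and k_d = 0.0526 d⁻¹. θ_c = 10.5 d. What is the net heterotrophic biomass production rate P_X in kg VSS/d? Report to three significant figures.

P_X ≈ 1600 kg VSS/d

The observed yield is Y_obs = Y/(1 + k_d·θ_c) = 0.720 / (1 + 0.0526 × 10.5) = 0.720 / 1.552 = 0.4638 g VSS per g soluble BOD₅ removed.
Substrate removed = Q·(S₀ − S) = 15100 m³/d × (239 − 10.8) g/m³ = 3.45×10^6 g/d = 3446 kg/d.
Biomass produced: P_X = Y_obs·Q·ΔS = 0.4638 × 3446 ≈ 1598 kg VSS/d.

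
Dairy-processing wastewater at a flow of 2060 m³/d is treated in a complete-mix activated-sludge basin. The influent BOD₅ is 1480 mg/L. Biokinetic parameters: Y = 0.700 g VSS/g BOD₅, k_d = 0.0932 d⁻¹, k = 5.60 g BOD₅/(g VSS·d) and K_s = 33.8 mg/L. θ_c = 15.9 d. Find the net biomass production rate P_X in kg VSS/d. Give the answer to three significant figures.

P_X ≈ 859 kg VSS/d

Effluent substrate depends only on kinetics and SRT: S = K_s(1 + k_d θ_c) / [θ_c(Yk − k_d) − 1] = 33.8 × (1 + 0.0932 × 15.9) / [15.9 × (0.700 × 5.60 − 0.0932) − 1] = 83.89 / 59.85 = 1.402 mg/L.
Y_obs = Y / (1 + k_d θ_c) = 0.700 / (1 + 0.0932 × 15.9) = 0.700 / 2.482 = 0.2820.
Mass of BOD₅ removed per day: Q(S₀ − S) = 2060 × 1479 g/m³ = 3046 kg/d.
Biomass produced: P_X = Y_obs·Q·ΔS = 0.2820 × 3046 ≈ 859.1 kg VSS/d.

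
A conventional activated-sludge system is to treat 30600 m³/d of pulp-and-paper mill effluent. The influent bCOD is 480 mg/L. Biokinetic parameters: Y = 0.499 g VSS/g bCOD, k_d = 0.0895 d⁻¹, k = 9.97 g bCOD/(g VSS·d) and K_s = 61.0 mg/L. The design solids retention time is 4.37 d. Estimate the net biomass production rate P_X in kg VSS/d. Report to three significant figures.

For a completely mixed reactor with recycle the Lawrence–McCarty relation gives S = K_s·(1 + k_d·θ_c) / [θ_c·(Y·k − k_d) − 1] = 61.0 × (1 + 0.0895 × 4.37) / [4.37 × (0.499 × 9.97 − 0.0895) − 1] = 84.86 / 20.35 = 4.170 mg/L.
Observed yield with endogenous decay: Y_obs = Y / (1 + k_d·θ_c) = 0.499 / (1 + 0.0895 × 4.37) = 0.499 / 1.391 = 0.3587 g VSS/g bCOD.
ΔS = 480 − 4.17 = 475.8 mg/L, so the substrate removal rate is 30600 × 475.8/1000 = 14560 kg bCOD/d.
Biomass produced: P_X = Y_obs·Q·ΔS = 0.3587 × 14560 ≈ 5223 kg VSS/d.

P_X ≈ 5220 kg VSS/d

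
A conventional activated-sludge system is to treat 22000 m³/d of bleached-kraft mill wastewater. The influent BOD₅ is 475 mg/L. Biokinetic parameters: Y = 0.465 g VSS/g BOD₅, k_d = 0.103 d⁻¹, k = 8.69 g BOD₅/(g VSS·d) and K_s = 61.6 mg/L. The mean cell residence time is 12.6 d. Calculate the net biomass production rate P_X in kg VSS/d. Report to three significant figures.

P_X ≈ 2100 kg VSS/d

Effluent substrate depends only on kinetics and SRT: S = K_s(1 + k_d θ_c) / [θ_c(Yk − k_d) − 1] = 61.6 × (1 + 0.103 × 12.6) / [12.6 × (0.465 × 8.69 − 0.103) − 1] = 141.5 / 48.62 = 2.911 mg/L.
Correct the yield for decay: Y_obs = Y/(1 + k_d θ_c) = 0.465 / (1 + 0.103 × 12.6) = 0.465 / 2.298 = 0.2024.
ΔS = 475 − 2.91 = 472.1 mg/L, so the substrate removal rate is 22000 × 472.1/1000 = 10386 kg BOD₅/d.
P_X = Y_obs · Q(S₀ − S) = 0.2024 × 10386 = 2102 kg VSS/d.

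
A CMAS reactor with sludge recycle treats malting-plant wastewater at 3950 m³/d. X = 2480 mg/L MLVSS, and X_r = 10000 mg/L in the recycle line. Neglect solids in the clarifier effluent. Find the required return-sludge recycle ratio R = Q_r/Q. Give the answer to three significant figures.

Solids balance on the clarifier gives (1+R)X = R·X_r, so R = X/(X_r − X) = 2480 / (10000 − 2480) = 0.3298.

R ≈ 0.330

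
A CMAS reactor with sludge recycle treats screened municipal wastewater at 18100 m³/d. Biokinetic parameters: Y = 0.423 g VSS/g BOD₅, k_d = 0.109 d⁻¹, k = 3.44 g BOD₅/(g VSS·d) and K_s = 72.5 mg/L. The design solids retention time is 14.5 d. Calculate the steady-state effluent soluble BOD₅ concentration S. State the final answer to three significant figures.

S ≈ 10.1 mg/L

For a completely mixed reactor with recycle the Lawrence–McCarty relation gives S = K_s·(1 + k_d·θ_c) / [θ_c·(Y·k − k_d) − 1] = 72.5 × (1 + 0.109 × 14.5) / [14.5 × (0.423 × 3.44 − 0.109) − 1] = 187.1 / 18.52 = 10.10 mg/L.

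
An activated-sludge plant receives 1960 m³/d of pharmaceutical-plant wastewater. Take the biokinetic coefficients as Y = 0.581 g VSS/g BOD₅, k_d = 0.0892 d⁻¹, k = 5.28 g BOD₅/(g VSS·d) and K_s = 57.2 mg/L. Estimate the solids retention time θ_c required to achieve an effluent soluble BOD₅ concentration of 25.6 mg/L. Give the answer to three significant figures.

From 1/θ_c = Y·k·S/(K_s + S) − k_d: Y·k·S/(K_s+S) = 0.581 × 5.28 × 25.6 / (57.2 + 25.6) = 0.9485 d⁻¹.
1/θ_c = 0.9485 − 0.0892 = 0.8593 d⁻¹, so θ_c = 1.164 d.

θ_c ≈ 1.16 d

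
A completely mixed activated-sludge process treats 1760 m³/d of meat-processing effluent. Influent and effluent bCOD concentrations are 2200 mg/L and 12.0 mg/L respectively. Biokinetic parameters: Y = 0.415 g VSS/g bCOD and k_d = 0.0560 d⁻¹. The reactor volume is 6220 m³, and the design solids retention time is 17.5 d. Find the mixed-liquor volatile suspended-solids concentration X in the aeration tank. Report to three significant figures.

From V·X·(1 + k_d·θ_c) = Y·Q·(S₀ − S)·θ_c: X = 0.415 × 1760 × (2200 − 12.0) × 17.5 / [6220 × (1 + 0.0560 × 17.5)] = 2271 mg/L.

X ≈ 2270 mg/L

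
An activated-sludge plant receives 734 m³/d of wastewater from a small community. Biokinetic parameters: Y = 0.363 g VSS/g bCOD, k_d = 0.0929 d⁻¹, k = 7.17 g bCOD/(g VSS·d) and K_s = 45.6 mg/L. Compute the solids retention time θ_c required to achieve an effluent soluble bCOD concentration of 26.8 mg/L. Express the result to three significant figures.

θ_c ≈ 1.15 d

Specific growth rate at S = 26.8 mg/L: μ = YkS/(K_s+S) = 0.363·7.17·26.8/(45.6+26.8) = 0.9634 d⁻¹.
Then 1/θ_c = μ − k_d = 0.9634 − 0.0929 = 0.8705 d⁻¹, giving θ_c = 1.149 d.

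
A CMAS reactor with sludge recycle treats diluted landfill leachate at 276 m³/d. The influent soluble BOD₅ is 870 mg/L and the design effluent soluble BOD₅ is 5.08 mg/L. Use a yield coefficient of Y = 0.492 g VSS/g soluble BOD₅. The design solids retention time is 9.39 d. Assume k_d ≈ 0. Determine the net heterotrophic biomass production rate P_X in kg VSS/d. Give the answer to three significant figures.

P_X ≈ 117 kg VSS/d

Since k_d ≈ 0, Y_obs = Y = 0.492 g VSS/g soluble BOD₅.
ΔS = 870 − 5.08 = 864.9 mg/L, so the substrate removal rate is 276 × 864.9/1000 = 238.7 kg soluble BOD₅/d.
So the net sludge growth is P_X = 0.4920 × 238.7 = 117.4 kg VSS/d.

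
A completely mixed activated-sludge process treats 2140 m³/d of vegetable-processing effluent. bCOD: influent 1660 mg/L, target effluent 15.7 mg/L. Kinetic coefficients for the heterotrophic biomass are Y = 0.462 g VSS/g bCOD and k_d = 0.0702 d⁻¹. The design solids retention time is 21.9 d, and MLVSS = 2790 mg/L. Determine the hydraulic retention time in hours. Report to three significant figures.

Steady-state biomass mass balance: V·X·(1 + k_d·θ_c) = Y·Q·(S₀ − S)·θ_c, so V = 0.462 × 2140 × (1660 − 15.7) × 21.9 / [2790 × (1 + 0.0702 × 21.9)] = 3.56×10^7 / 7079 = 5029 m³.
τ = V/Q = 5029/2140 = 2.350 d, or 56.40 h.

τ ≈ 56.4 h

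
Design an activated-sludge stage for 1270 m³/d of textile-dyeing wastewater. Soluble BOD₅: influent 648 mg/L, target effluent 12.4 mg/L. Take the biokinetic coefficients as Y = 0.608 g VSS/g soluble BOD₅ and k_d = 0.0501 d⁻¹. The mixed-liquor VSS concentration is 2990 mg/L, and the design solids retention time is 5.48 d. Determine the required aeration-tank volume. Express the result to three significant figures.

Steady-state biomass mass balance: V·X·(1 + k_d·θ_c) = Y·Q·(S₀ − S)·θ_c, so V = 0.608 × 1270 × (648 − 12.4) × 5.48 / [2990 × (1 + 0.0501 × 5.48)] = 2.69×10^6 / 3811 = 705.7 m³.

V ≈ 706 m³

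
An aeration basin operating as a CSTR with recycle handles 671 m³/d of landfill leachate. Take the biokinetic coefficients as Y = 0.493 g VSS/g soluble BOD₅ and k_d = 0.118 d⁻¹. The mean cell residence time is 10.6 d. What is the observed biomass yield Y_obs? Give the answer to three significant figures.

Y_obs ≈ 0.219 g VSS/g soluble BOD₅

The observed yield is Y_obs = Y/(1 + k_d·θ_c) = 0.493 / (1 + 0.118 × 10.6) = 0.493 / 2.251 = 0.2190 g VSS per g soluble BOD₅ removed.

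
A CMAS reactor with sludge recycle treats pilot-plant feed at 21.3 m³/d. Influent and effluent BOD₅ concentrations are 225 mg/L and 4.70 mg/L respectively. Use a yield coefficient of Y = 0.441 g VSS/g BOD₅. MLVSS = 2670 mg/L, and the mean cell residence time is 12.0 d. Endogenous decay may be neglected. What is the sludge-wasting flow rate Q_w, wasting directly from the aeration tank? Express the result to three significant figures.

Q_w ≈ 0.775 m³/d

V·X = Y·Q·ΔS·θ_c gives V = 0.441 × 21.3 × (225 − 4.70) × 12.0 / 2670 = 9.300 m³.
For wasting at MLVSS concentration, Q_w = V/θ_c = 9.300/12.0 = 0.7750 m³/d.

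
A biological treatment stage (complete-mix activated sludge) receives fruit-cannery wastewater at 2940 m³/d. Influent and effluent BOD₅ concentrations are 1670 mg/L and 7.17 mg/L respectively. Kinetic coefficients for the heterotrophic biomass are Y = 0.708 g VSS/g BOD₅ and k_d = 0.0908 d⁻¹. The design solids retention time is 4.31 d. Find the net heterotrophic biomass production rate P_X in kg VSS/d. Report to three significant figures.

P_X ≈ 2490 kg VSS/d

Observed yield with endogenous decay: Y_obs = Y / (1 + k_d·θ_c) = 0.708 / (1 + 0.0908 × 4.31) = 0.708 / 1.391 = 0.5089 g VSS/g BOD₅.
Substrate removed = Q·(S₀ − S) = 2940 m³/d × (1670 − 7.17) g/m³ = 4.89×10^6 g/d = 4889 kg/d.
Net biomass production P_X = Y_obs × Q·(S₀ − S) = 0.5089 × 4889 = 2488 kg VSS/d.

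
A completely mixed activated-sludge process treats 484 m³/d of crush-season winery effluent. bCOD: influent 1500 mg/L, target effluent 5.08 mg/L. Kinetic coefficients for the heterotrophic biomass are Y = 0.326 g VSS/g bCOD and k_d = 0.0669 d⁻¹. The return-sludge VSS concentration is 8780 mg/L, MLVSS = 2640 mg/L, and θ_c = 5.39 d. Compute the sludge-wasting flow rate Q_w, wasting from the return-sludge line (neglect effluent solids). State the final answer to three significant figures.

Steady-state biomass mass balance: V·X·(1 + k_d·θ_c) = Y·Q·(S₀ − S)·θ_c, so V = 0.326 × 484 × (1500 − 5.08) × 5.39 / [2640 × (1 + 0.0669 × 5.39)] = 1.27×10^6 / 3592 = 353.9 m³.
θ_c = V·X/(Q_w·X_r) when wasting from the recycle, so Q_w = V·X/(θ_c·X_r) = 353.9 × 2640 / (5.39 × 8780) = 19.75 m³/d.

Q_w ≈ 19.7 m³/d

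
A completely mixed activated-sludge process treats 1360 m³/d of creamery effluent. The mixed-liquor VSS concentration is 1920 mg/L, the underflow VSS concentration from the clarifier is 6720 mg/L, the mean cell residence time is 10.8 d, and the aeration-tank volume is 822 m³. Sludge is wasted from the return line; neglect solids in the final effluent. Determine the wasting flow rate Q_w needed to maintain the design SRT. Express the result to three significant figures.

Q_w ≈ 21.7 m³/d

θ_c = V·X/(Q_w·X_r) when wasting from the recycle, so Q_w = V·X/(θ_c·X_r) = 822.0 × 1920 / (10.8 × 6720) = 21.75 m³/d.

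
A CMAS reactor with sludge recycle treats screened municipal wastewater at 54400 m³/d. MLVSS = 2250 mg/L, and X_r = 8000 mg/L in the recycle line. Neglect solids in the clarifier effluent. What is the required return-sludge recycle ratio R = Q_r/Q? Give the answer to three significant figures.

R ≈ 0.391

Mass balance around the secondary clarifier (neglecting effluent solids): R = X / (X_r − X) = 2250 / (8000 − 2250) = 0.3913.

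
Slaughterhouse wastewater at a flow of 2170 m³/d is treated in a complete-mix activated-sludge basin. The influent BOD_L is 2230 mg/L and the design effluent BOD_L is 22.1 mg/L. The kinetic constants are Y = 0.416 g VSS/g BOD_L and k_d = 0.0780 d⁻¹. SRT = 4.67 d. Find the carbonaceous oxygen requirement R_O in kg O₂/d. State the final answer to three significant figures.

R_O ≈ 2720 kg O₂/d

Y_obs = Y / (1 + k_d θ_c) = 0.416 / (1 + 0.0780 × 4.67) = 0.416 / 1.364 = 0.3049.
Mass of BOD_L removed per day: Q(S₀ − S) = 2170 × 2208 g/m³ = 4791 kg/d.
Net sludge production P_X = 0.3049 × 4791 = 1461 kg VSS/d.
R_O = Q·ΔS − 1.42 P_X = 4791 − 2075 = 2717 kg O₂/d.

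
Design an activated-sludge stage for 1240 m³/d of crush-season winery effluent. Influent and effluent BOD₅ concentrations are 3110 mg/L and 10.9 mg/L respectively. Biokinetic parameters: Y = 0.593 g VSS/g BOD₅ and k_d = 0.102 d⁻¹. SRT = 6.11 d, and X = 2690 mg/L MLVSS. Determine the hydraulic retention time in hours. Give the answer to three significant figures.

τ ≈ 61.7 h

Steady-state biomass mass balance: V·X·(1 + k_d·θ_c) = Y·Q·(S₀ − S)·θ_c, so V = 0.593 × 1240 × (3110 − 10.9) × 6.11 / [2690 × (1 + 0.102 × 6.11)] = 1.39×10^7 / 4366 = 3189 m³.
τ = V/Q = 3189/1240 = 2.572 d, or 61.72 h.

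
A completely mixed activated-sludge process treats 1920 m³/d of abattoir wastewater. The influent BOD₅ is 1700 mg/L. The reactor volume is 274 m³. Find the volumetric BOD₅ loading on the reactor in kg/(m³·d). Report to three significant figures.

L_v ≈ 11.9 kg BOD₅/(m³·d)

Volumetric loading L_v = Q·S₀ / V = 1920 × 1700 g/m³ / 274.0 m³ = 11912 g/(m³·d) = 11.91 kg BOD₅/(m³·d).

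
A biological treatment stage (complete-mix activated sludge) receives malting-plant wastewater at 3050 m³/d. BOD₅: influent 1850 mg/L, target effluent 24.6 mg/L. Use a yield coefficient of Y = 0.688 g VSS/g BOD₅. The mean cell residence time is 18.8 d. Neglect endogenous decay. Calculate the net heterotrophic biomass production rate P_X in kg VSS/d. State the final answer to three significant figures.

P_X ≈ 3830 kg VSS/d

With endogenous decay neglected, the observed yield equals the true yield: Y_obs = Y = 0.688 g VSS/g BOD₅.
Substrate removed = Q·(S₀ − S) = 3050 m³/d × (1850 − 24.6) g/m³ = 5.57×10^6 g/d = 5567 kg/d.
Biomass produced: P_X = Y_obs·Q·ΔS = 0.6880 × 5567 ≈ 3830 kg VSS/d.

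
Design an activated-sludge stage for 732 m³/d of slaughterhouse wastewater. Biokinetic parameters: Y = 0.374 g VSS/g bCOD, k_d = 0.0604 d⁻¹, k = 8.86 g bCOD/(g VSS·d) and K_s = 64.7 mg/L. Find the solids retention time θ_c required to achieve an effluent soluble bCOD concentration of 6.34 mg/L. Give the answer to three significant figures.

θ_c ≈ 4.25 d

From 1/θ_c = Y·k·S/(K_s + S) − k_d: Y·k·S/(K_s+S) = 0.374 × 8.86 × 6.34 / (64.7 + 6.34) = 0.2957 d⁻¹.
Then 1/θ_c = μ − k_d = 0.2957 − 0.0604 = 0.2353 d⁻¹, giving θ_c = 4.249 d.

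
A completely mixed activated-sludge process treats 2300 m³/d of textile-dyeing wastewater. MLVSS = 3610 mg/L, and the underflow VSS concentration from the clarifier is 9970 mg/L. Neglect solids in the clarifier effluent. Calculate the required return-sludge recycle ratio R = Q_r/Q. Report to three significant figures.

R ≈ 0.568

Mass balance around the secondary clarifier (neglecting effluent solids): R = X / (X_r − X) = 3610 / (9970 − 3610) = 0.5676.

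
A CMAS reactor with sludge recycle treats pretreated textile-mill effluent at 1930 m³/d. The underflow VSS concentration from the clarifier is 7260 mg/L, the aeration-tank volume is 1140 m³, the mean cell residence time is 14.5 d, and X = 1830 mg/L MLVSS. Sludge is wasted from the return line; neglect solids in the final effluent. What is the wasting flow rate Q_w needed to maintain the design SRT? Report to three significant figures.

θ_c = V·X/(Q_w·X_r) when wasting from the recycle, so Q_w = V·X/(θ_c·X_r) = 1140 × 1830 / (14.5 × 7260) = 19.82 m³/d.

Q_w ≈ 19.8 m³/d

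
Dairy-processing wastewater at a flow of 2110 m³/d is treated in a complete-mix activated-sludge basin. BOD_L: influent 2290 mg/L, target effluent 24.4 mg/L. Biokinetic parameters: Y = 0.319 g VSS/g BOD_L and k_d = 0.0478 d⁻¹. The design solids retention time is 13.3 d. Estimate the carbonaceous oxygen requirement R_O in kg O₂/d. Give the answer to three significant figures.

R_O ≈ 3460 kg O₂/d

Correct the yield for decay: Y_obs = Y/(1 + k_d θ_c) = 0.319 / (1 + 0.0478 × 13.3) = 0.319 / 1.636 = 0.1950.
Substrate removed = Q·(S₀ − S) = 2110 m³/d × (2290 − 24.4) g/m³ = 4.78×10^6 g/d = 4780 kg/d.
P_X = Y_obs·Q·(S₀ − S) = 0.1950 × 4780 = 932.3 kg VSS/d.
Carbonaceous O₂ demand = substrate oxidised − cell-mass equivalent = 4780 − 1.42 × 932.3 = 3457 kg O₂/d.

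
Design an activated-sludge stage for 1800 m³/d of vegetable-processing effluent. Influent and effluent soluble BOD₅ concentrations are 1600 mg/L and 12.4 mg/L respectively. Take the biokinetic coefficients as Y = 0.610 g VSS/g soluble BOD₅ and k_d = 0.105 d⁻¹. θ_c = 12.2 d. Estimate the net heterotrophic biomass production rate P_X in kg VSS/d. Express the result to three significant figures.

P_X ≈ 764 kg VSS/d

Y_obs = Y / (1 + k_d θ_c) = 0.610 / (1 + 0.105 × 12.2) = 0.610 / 2.281 = 0.2674.
Q·(S₀ − S) = 1800 × (1600 − 12.4) × 10⁻³ = 2858 kg/d removed.
So the net sludge growth is P_X = 0.2674 × 2858 = 764.2 kg VSS/d.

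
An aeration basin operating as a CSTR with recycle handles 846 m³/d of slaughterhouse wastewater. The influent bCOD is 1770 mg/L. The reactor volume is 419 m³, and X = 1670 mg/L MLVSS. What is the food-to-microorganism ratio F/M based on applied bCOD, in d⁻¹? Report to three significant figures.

Food-to-microorganism ratio F/M = Q S₀ / (V X) = 846 × 1770 / (419.0 × 1670) = 2.140 d⁻¹.

F/M ≈ 2.14 d⁻¹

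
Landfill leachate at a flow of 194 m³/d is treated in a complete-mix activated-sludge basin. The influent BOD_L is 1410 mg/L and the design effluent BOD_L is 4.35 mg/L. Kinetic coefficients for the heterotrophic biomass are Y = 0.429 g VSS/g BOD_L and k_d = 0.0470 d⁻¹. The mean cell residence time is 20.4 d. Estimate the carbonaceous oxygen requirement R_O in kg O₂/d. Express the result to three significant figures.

Y_obs = Y / (1 + k_d θ_c) = 0.429 / (1 + 0.0470 × 20.4) = 0.429 / 1.959 = 0.2190.
ΔS = 1410 − 4.35 = 1406 mg/L, so the substrate removal rate is 194 × 1406/1000 = 272.7 kg BOD_L/d.
Biomass synthesised: P_X = Y_obs × 272.7 = 59.72 kg VSS/d.
R_O = Q·(S₀ − S) − 1.42·P_X = 272.7 − 1.42 × 59.72 = 187.9 kg O₂/d.

R_O ≈ 188 kg O₂/d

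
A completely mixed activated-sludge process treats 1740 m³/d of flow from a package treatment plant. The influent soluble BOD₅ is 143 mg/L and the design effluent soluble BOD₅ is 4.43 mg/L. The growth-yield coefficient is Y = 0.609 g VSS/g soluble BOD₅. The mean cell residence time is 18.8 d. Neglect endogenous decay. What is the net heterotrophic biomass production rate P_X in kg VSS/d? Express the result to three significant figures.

No decay correction is needed, so Y_obs = Y = 0.609.
Substrate removed = Q·(S₀ − S) = 1740 m³/d × (143 − 4.43) g/m³ = 2.41×10^5 g/d = 241.1 kg/d.
P_X = Y_obs · Q(S₀ − S) = 0.6090 × 241.1 = 146.8 kg VSS/d.

P_X ≈ 147 kg VSS/d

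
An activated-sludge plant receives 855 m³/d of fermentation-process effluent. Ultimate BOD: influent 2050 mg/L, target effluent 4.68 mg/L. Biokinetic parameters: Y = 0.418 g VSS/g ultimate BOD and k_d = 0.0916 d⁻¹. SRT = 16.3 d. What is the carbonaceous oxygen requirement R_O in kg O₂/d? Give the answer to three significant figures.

The observed yield is Y_obs = Y/(1 + k_d·θ_c) = 0.418 / (1 + 0.0916 × 16.3) = 0.418 / 2.493 = 0.1677 g VSS per g ultimate BOD removed.
Mass of ultimate BOD removed per day: Q(S₀ − S) = 855 × 2045 g/m³ = 1749 kg/d.
P_X = Y_obs·Q·(S₀ − S) = 0.1677 × 1749 = 293.2 kg VSS/d.
R_O = Q·(S₀ − S) − 1.42·P_X = 1749 − 1.42 × 293.2 = 1332 kg O₂/d.

R_O ≈ 1330 kg O₂/d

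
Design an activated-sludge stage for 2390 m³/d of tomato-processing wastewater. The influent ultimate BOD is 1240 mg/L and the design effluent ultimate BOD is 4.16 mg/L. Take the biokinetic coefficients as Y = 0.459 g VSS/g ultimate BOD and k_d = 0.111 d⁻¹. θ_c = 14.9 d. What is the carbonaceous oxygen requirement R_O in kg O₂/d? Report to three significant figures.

Y_obs = Y / (1 + k_d θ_c) = 0.459 / (1 + 0.111 × 14.9) = 0.459 / 2.654 = 0.1730.
ΔS = 1240 − 4.16 = 1236 mg/L, so the substrate removal rate is 2390 × 1236/1000 = 2954 kg ultimate BOD/d.
P_X = Y_obs·Q·(S₀ − S) = 0.1730 × 2954 = 510.8 kg VSS/d.
Carbonaceous O₂ demand = substrate oxidised − cell-mass equivalent = 2954 − 1.42 × 510.8 = 2228 kg O₂/d.

R_O ≈ 2230 kg O₂/d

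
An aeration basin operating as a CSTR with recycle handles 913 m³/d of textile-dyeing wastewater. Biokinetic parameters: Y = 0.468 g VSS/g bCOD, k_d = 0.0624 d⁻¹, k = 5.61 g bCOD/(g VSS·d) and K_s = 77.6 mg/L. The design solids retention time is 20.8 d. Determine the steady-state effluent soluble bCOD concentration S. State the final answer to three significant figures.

S ≈ 3.41 mg/L

For a completely mixed reactor with recycle the Lawrence–McCarty relation gives S = K_s·(1 + k_d·θ_c) / [θ_c·(Y·k − k_d) − 1] = 77.6 × (1 + 0.0624 × 20.8) / [20.8 × (0.468 × 5.61 − 0.0624) − 1] = 178.3 / 52.31 = 3.409 mg/L.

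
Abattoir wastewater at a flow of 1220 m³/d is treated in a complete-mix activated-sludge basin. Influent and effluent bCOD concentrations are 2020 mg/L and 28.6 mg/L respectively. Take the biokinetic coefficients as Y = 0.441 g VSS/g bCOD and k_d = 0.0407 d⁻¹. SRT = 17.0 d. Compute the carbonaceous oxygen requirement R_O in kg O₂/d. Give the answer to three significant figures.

Correct the yield for decay: Y_obs = Y/(1 + k_d θ_c) = 0.441 / (1 + 0.0407 × 17.0) = 0.441 / 1.692 = 0.2607.
Mass of bCOD removed per day: Q(S₀ − S) = 1220 × 1991 g/m³ = 2430 kg/d.
Net sludge production P_X = 0.2607 × 2430 = 633.3 kg VSS/d.
Carbonaceous O₂ demand = substrate oxidised − cell-mass equivalent = 2430 − 1.42 × 633.3 = 1530 kg O₂/d.

R_O ≈ 1530 kg O₂/d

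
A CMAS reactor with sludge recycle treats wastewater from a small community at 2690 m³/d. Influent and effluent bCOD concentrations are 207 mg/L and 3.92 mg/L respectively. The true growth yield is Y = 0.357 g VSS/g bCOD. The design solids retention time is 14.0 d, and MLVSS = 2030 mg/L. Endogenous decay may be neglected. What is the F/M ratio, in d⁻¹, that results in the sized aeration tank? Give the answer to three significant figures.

V·X = Y·Q·ΔS·θ_c gives V = 0.357 × 2690 × (207 − 3.92) × 14.0 / 2030 = 1345 m³.
F/M = Q·S₀ / (V·X) = 2690 × 207 / (1345 × 2030) = 0.2039 g bCOD·(g VSS·d)⁻¹.

F/M ≈ 0.204 d⁻¹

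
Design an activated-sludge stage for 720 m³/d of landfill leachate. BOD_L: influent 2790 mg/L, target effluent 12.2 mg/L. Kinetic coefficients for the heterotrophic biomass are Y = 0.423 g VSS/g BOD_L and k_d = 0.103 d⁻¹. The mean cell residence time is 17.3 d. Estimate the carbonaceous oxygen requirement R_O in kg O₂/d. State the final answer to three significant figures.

R_O ≈ 1570 kg O₂/d

The observed yield is Y_obs = Y/(1 + k_d·θ_c) = 0.423 / (1 + 0.103 × 17.3) = 0.423 / 2.782 = 0.1521 g VSS per g BOD_L removed.
Substrate removed = Q·(S₀ − S) = 720 m³/d × (2790 − 12.2) g/m³ = 2×10^6 g/d = 2000 kg/d.
P_X = Y_obs·Q·(S₀ − S) = 0.1521 × 2000 = 304.1 kg VSS/d.
R_O = Q·ΔS − 1.42 P_X = 2000 − 431.8 = 1568 kg O₂/d.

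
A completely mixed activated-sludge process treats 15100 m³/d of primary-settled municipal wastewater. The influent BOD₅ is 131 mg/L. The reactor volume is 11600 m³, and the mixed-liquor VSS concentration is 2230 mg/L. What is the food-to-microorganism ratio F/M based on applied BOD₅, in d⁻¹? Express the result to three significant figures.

F/M = Q·S₀ / (V·X) = 15100 × 131 / (11600 × 2230) = 0.07647 g BOD₅·(g VSS·d)⁻¹.

F/M ≈ 0.0765 d⁻¹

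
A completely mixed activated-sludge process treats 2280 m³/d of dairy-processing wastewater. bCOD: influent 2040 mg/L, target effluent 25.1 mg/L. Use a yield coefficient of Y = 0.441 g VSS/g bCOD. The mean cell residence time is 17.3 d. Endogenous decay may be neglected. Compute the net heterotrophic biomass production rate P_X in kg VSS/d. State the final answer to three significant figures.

Since k_d ≈ 0, Y_obs = Y = 0.441 g VSS/g bCOD.
Mass of bCOD removed per day: Q(S₀ − S) = 2280 × 2015 g/m³ = 4594 kg/d.
So the net sludge growth is P_X = 0.4410 × 4594 = 2026 kg VSS/d.

P_X ≈ 2030 kg VSS/d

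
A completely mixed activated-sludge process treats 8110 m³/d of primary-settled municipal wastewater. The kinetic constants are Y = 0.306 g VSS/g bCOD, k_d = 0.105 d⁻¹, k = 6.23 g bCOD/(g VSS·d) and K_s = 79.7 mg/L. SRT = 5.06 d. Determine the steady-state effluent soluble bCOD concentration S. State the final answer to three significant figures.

For a completely mixed reactor with recycle the Lawrence–McCarty relation gives S = K_s·(1 + k_d·θ_c) / [θ_c·(Y·k − k_d) − 1] = 79.7 × (1 + 0.105 × 5.06) / [5.06 × (0.306 × 6.23 − 0.105) − 1] = 122.0 / 8.115 = 15.04 mg/L.

S ≈ 15.0 mg/L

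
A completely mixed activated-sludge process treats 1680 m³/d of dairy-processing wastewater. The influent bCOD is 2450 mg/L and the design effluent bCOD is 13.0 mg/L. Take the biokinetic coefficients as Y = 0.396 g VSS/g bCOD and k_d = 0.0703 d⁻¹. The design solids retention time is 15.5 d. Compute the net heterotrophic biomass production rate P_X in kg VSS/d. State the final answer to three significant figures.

The observed yield is Y_obs = Y/(1 + k_d·θ_c) = 0.396 / (1 + 0.0703 × 15.5) = 0.396 / 2.090 = 0.1895 g VSS per g bCOD removed.
ΔS = 2450 − 13.0 = 2437 mg/L, so the substrate removal rate is 1680 × 2437/1000 = 4094 kg bCOD/d.
So the net sludge growth is P_X = 0.1895 × 4094 = 775.9 kg VSS/d.

P_X ≈ 776 kg VSS/d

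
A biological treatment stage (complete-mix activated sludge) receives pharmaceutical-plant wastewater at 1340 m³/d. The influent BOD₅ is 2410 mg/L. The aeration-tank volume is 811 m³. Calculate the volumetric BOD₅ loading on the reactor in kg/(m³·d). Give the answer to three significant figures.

L_v = Q S₀ / V = 1340 × 2410 × 10⁻³ / 811.0 = 3.982 kg/(m³·d).

L_v ≈ 3.98 kg BOD₅/(m³·d)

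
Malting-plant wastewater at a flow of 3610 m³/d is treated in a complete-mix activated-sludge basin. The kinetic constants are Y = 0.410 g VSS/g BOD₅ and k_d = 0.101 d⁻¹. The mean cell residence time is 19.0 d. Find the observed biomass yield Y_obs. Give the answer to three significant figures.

Y_obs = Y / (1 + k_d θ_c) = 0.410 / (1 + 0.101 × 19.0) = 0.410 / 2.919 = 0.1405.

Y_obs ≈ 0.140 g VSS/g BOD₅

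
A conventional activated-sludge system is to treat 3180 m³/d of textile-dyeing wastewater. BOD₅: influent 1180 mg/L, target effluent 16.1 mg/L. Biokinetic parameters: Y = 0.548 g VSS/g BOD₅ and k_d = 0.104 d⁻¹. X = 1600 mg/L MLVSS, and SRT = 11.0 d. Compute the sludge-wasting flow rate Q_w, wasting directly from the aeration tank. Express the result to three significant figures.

Q_w ≈ 591 m³/d

Rearranging the biomass balance for a CMAS with decay, V = Y·Q·ΔS·θ_c / [X·(1+k_d θ_c)] = 0.548 × 3180 × (1180 − 16.1) × 11.0 / [1600 × (1 + 0.104 × 11.0)] = 2.23×10^7 / 3430 = 6504 m³.
For wasting at MLVSS concentration, Q_w = V/θ_c = 6504/11.0 = 591.3 m³/d.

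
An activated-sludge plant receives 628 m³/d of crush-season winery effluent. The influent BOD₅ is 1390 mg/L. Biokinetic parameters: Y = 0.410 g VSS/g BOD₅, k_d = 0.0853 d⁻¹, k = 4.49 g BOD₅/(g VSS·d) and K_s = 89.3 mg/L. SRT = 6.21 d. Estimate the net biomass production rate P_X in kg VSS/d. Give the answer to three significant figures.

P_X ≈ 232 kg VSS/d

From the Monod/SRT balance for a CMAS, S = K_s·(1+k_d θ_c)/[θ_c·(Y k − k_d) − 1] = 89.3 × (1 + 0.0853 × 6.21) / [6.21 × (0.410 × 4.49 − 0.0853) − 1] = 136.6 / 9.902 = 13.80 mg/L.
Observed yield with endogenous decay: Y_obs = Y / (1 + k_d·θ_c) = 0.410 / (1 + 0.0853 × 6.21) = 0.410 / 1.530 = 0.2680 g VSS/g BOD₅.
Mass of BOD₅ removed per day: Q(S₀ − S) = 628 × 1376 g/m³ = 864.3 kg/d.
P_X = Y_obs · Q(S₀ − S) = 0.2680 × 864.3 = 231.6 kg VSS/d.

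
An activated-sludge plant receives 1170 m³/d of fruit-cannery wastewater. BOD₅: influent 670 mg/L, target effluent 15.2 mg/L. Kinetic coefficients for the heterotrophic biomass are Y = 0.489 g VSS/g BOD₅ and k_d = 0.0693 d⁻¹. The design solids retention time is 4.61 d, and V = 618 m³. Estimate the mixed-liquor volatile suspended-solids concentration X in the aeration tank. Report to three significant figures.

Solving the biomass balance for X: X = Y Q (S₀−S) θ_c / [V (1+k_d θ_c)] = 0.489 × 1170 × (670 − 15.2) × 4.61 / [618 × (1 + 0.0693 × 4.61)] = 2118 mg/L.

X ≈ 2120 mg/L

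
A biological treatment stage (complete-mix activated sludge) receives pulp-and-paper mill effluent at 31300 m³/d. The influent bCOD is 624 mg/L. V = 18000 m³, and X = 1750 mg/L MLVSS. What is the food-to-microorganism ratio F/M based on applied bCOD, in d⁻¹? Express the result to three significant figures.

Food-to-microorganism ratio F/M = Q S₀ / (V X) = 31300 × 624 / (18000 × 1750) = 0.6200 d⁻¹.

F/M ≈ 0.620 d⁻¹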